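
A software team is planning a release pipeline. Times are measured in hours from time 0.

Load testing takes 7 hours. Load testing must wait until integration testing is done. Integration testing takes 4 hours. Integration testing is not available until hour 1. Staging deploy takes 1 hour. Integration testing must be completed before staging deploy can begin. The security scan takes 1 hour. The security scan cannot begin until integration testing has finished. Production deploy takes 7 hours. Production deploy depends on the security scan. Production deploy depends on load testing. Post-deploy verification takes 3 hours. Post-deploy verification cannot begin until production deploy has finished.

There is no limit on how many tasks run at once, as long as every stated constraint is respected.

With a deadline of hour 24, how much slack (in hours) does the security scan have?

8

Integration testing cannot begin until its own release at hour 1. It runs from hour 1 to 1 + 4 = hour 5.
The security scan waits on integration testing (finishes hour 5), so it starts at hour 5 and finishes at 5 + 1 = hour 6.

Working backward from the deadline:
Post-deploy verification has no dependents, so it just needs to finish by hour 24. Starting by 24 − 3 = hour 21 achieves that.
Production deploy must finish before post-deploy verification (must start by hour 21). With a 7-hour duration, production deploy must start by 21 − 7 = hour 14.
The security scan must finish before production deploy (must start by hour 14). With a 1-hour duration, the security scan must start by 14 − 1 = hour 13.
So the security scan can start as early as hour 5 and as late as hour 13, giving 13 − 5 = 8 hours of slack.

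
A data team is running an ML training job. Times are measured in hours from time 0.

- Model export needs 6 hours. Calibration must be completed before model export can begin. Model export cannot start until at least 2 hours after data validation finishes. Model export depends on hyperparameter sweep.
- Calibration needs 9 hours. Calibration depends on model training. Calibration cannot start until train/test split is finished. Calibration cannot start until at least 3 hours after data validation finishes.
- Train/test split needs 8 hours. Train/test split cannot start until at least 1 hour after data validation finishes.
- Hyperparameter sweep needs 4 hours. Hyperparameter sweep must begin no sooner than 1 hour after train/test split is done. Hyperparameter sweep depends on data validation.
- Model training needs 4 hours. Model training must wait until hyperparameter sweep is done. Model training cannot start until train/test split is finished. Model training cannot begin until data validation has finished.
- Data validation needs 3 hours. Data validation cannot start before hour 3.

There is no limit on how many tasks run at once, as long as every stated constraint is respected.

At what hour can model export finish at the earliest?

39

Data validation cannot begin until its own release at hour 3. It runs from hour 3 to 3 + 3 = hour 6.
Train/test split waits on data validation (finishes hour 6, plus 1-hour gap → hour 7), so it starts at hour 7 and finishes at 7 + 8 = hour 15.
Hyperparameter sweep needs all of train/test split (finishes hour 15, plus 1-hour gap → hour 16); data validation (finishes hour 6). That puts its earliest start at hour 16; it finishes at 16 + 4 = hour 20.
For model training: hyperparameter sweep (finishes hour 20); train/test split (finishes hour 15); data validation (finishes hour 6). Taking the maximum gives a start of hour 20, and it finishes at 20 + 4 = hour 24.
For calibration: model training (finishes hour 24); train/test split (finishes hour 15); data validation (finishes hour 6, plus 3-hour gap → hour 9). Taking the maximum gives a start of hour 24, and it finishes at 24 + 9 = hour 33.
Model export has to wait for calibration (finishes hour 33); data validation (finishes hour 6, plus 2-hour gap → hour 8); hyperparameter sweep (finishes hour 20). The latest of these is hour 33, so model export runs hour 33 to 33 + 6 = hour 39.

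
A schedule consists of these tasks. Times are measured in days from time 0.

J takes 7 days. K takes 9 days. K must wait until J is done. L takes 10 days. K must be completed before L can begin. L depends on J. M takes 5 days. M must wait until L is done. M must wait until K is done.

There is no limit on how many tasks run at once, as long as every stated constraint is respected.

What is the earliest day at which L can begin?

Nothing blocks J, so it runs from day 0 to day 7.
K waits on J (finishes day 7), so it starts at day 7 and finishes at 7 + 9 = day 16.
L waits on K (finishes day 16); J (finishes day 7). The latest of these is day 16, which is the earliest L can start.

16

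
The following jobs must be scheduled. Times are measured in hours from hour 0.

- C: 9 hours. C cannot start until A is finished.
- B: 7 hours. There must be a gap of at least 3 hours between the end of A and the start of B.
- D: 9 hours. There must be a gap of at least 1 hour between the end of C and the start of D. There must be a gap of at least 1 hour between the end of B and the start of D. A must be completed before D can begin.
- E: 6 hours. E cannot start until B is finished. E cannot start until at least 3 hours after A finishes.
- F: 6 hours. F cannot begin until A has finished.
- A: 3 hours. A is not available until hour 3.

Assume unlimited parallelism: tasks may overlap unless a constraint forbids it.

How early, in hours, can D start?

After its own release at hour 3, A can start at hour 3 and finishes at hour 6.
C cannot begin until A (finishes hour 6). It runs from hour 6 to 6 + 9 = hour 15.
B cannot begin until A (finishes hour 6, plus 3-hour gap → hour 9). It runs from hour 9 to 9 + 7 = hour 16.
D waits on C (finishes hour 15, plus 1-hour gap → hour 16); B (finishes hour 16, plus 1-hour gap → hour 17); A (finishes hour 6). The latest of these is hour 17, which is the earliest D can start.

17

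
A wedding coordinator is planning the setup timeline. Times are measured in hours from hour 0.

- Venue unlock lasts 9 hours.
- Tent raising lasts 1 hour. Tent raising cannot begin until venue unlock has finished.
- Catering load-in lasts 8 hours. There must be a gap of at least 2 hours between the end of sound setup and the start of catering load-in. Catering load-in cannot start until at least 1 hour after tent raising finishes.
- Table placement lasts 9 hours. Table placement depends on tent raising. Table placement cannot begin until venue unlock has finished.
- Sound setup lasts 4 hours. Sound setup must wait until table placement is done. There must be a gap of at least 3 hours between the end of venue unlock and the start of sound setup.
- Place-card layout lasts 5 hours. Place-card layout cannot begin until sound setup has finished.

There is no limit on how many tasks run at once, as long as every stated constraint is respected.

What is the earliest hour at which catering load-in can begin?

Venue unlock can start immediately at hour 0; it finishes at hour 9.
Tent raising waits on venue unlock (finishes hour 9), so it starts at hour 9 and finishes at 9 + 1 = hour 10.
Table placement has to wait for tent raising (finishes hour 10); venue unlock (finishes hour 9). The latest of these is hour 10, so table placement runs hour 10 to 10 + 9 = hour 19.
Sound setup has to wait for table placement (finishes hour 19); venue unlock (finishes hour 9, plus 3-hour gap → hour 12). The latest of these is hour 19, so sound setup runs hour 19 to 19 + 4 = hour 23.
Catering load-in waits on sound setup (finishes hour 23, plus 2-hour gap → hour 25); tent raising (finishes hour 10, plus 1-hour gap → hour 11). The latest of these is hour 25, which is the earliest catering load-in can start.

25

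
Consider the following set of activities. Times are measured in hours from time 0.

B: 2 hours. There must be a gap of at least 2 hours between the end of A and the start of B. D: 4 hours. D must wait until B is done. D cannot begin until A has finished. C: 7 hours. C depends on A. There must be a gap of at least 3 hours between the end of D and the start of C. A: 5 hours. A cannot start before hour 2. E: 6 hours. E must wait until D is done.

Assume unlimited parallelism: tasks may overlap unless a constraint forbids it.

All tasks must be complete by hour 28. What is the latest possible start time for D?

C has no dependents, so it just needs to finish by hour 28. Starting by 28 − 7 = hour 21 achieves that.
E has no dependents, so it just needs to finish by hour 28. Starting by 28 − 6 = hour 22 achieves that.
D has several dependents: C (must start by hour 21, minus 3-hour gap → hour 18); E (must start by hour 22). The earliest of those limits is hour 18, so D must start by 18 − 4 = hour 14.

14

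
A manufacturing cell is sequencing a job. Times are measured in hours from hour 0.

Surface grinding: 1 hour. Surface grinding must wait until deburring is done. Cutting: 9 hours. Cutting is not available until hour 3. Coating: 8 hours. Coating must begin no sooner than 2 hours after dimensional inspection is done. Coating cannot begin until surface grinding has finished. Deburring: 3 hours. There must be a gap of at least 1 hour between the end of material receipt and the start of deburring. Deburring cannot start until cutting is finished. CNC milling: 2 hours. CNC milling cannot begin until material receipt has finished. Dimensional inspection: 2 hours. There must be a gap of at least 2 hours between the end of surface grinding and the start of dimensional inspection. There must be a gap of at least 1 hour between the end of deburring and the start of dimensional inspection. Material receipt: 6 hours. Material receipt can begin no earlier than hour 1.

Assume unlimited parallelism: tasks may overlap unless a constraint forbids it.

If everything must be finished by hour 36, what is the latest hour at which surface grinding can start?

Nothing follows coating; the deadline of hour 36 is its only limit. It must start by 36 − 8 = hour 28.
Dimensional inspection feeds into coating (must start by hour 28, minus 2-hour gap → hour 26); so dimensional inspection must finish by hour 26 and therefore start by hour 24.
Surface grinding feeds dimensional inspection (must start by hour 24, minus 2-hour gap → hour 22); coating (must start by hour 28). Taking the minimum, surface grinding must finish by hour 22 and start by 22 − 1 = hour 21.

21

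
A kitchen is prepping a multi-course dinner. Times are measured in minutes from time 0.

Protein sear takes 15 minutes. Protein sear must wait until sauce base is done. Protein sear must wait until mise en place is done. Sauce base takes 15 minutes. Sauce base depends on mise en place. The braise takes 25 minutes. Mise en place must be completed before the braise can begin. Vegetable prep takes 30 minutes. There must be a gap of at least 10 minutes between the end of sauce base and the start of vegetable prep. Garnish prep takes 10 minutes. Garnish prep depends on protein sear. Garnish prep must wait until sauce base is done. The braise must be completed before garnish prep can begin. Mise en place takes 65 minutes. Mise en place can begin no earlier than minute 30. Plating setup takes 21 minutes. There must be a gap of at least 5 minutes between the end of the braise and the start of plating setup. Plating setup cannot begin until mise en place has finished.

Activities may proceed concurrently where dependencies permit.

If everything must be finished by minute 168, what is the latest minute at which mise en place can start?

To finish by minute 168, garnish prep (duration 10) must start no later than minute 158.
Since garnish prep (must start by minute 158) depends on it, protein sear must finish by minute 158. Backing off its 15-minute duration gives a latest start of minute 143.
Vegetable prep has no dependents, so it just needs to finish by minute 168. Starting by 168 − 30 = minute 138 achieves that.
For sauce base: protein sear (must start by minute 143); vegetable prep (must start by minute 138, minus 10-minute gap → minute 128); garnish prep (must start by minute 158). The most restrictive is minute 128; with a 15-minute duration, sauce base must start by minute 113.
To finish by minute 168, plating setup (duration 21) must start no later than minute 147.
The braise must finish in time for plating setup (must start by minute 147, minus 5-minute gap → minute 142); garnish prep (must start by minute 158). The tightest is minute 142, so the braise must start by 142 − 25 = minute 117.
Mise en place has several dependents: sauce base (must start by minute 113); the braise (must start by minute 117); protein sear (must start by minute 143); plating setup (must start by minute 147). The earliest of those limits is minute 113, so mise en place must start by 113 − 65 = minute 48.

48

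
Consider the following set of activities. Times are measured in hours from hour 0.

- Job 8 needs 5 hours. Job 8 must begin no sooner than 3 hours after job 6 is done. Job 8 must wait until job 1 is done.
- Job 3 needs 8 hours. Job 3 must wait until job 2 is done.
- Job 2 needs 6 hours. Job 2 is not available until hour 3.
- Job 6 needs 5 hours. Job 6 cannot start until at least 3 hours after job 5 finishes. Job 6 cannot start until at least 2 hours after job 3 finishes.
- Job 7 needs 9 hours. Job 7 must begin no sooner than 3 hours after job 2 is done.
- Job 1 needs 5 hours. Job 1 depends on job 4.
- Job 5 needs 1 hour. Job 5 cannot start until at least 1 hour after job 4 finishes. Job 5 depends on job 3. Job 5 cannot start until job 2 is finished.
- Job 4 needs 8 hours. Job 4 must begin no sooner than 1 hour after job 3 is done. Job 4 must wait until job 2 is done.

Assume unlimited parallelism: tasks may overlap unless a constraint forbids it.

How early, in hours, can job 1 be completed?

31

Job 2 cannot begin until its own release at hour 3. It runs from hour 3 to 3 + 6 = hour 9.
Job 3 waits on job 2 (finishes hour 9), so it starts at hour 9 and finishes at 9 + 8 = hour 17.
Job 4 has to wait for job 3 (finishes hour 17, plus 1-hour gap → hour 18); job 2 (finishes hour 9). The latest of these is hour 18, so job 4 runs hour 18 to 18 + 8 = hour 26.
Job 1 cannot begin until job 4 (finishes hour 26). It runs from hour 26 to 26 + 5 = hour 31.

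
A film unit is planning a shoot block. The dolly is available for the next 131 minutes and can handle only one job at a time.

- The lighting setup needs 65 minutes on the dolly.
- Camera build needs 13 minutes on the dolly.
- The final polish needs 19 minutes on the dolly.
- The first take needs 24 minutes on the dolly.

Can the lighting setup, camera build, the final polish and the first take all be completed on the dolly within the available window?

Yes

Running back to back, the jobs need 65 + 13 + 19 + 24 = 121 minutes on the dolly.
Since 121 ≤ 131, they fit within the window.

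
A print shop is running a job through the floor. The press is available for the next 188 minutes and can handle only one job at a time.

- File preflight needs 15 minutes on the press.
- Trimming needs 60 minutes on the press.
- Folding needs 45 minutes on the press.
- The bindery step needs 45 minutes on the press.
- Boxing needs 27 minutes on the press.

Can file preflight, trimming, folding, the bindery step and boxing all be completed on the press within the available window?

Running back to back, the jobs need 15 + 60 + 45 + 45 + 27 = 192 minutes on the press.
Since 192 > 188, they cannot all fit.

No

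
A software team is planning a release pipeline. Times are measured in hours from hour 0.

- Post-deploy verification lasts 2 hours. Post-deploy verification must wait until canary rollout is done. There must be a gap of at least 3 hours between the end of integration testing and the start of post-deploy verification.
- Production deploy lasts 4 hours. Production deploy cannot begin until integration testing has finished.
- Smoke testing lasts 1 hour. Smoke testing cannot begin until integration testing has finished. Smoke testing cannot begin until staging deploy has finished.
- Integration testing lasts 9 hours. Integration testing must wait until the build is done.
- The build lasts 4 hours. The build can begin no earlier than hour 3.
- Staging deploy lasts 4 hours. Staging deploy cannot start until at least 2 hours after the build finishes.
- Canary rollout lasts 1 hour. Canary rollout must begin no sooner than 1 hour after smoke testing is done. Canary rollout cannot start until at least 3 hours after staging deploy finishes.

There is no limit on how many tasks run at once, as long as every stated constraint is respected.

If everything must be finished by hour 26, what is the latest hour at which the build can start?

8

Post-deploy verification has no dependents, so it just needs to finish by hour 26. Starting by 26 − 2 = hour 24 achieves that.
Since post-deploy verification (must start by hour 24) depends on it, canary rollout must finish by hour 24. Backing off its 1-hour duration gives a latest start of hour 23.
Smoke testing feeds into canary rollout (must start by hour 23, minus 1-hour gap → hour 22); so smoke testing must finish by hour 22 and therefore start by hour 21.
Production deploy has no dependents, so it just needs to finish by hour 26. Starting by 26 − 4 = hour 22 achieves that.
For integration testing: smoke testing (must start by hour 21); production deploy (must start by hour 22); post-deploy verification (must start by hour 24, minus 3-hour gap → hour 21). The most restrictive is hour 21; with a 9-hour duration, integration testing must start by hour 12.
Staging deploy has several dependents: smoke testing (must start by hour 21); canary rollout (must start by hour 23, minus 3-hour gap → hour 20). The earliest of those limits is hour 20, so staging deploy must start by 20 − 4 = hour 16.
The build has several dependents: integration testing (must start by hour 12); staging deploy (must start by hour 16, minus 2-hour gap → hour 14). The earliest of those limits is hour 12, so the build must start by 12 − 4 = hour 8.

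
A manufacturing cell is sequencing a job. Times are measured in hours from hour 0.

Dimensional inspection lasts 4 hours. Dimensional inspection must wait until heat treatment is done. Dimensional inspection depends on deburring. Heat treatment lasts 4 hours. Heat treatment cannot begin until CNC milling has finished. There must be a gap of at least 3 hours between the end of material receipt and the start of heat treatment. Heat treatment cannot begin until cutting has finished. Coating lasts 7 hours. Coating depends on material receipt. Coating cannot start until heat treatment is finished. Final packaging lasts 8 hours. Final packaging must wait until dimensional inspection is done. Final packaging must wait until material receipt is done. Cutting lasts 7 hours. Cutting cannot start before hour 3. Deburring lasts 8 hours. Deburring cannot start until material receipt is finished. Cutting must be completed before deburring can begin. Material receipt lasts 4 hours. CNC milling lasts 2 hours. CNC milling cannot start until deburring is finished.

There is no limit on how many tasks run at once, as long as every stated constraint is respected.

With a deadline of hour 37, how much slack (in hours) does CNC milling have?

1

Cutting waits on its own release at hour 3, so it starts at hour 3 and finishes at 3 + 7 = hour 10.
Material receipt has no prerequisites, so it starts at hour 0 and finishes at hour 4.
Deburring cannot start until material receipt (finishes hour 4); cutting (finishes hour 10). The controlling bound is hour 10, so deburring finishes at 10 + 8 = hour 18.
CNC milling cannot begin until deburring (finishes hour 18). It runs from hour 18 to 18 + 2 = hour 20.

Working backward from the deadline:
Final packaging has no dependents, so it just needs to finish by hour 37. Starting by 37 − 8 = hour 29 achieves that.
Dimensional inspection must finish before final packaging (must start by hour 29). With a 4-hour duration, dimensional inspection must start by 29 − 4 = hour 25.
Coating must finish by hour 37; it takes 7 hours, so it must start by 37 − 7 = hour 30.
Heat treatment feeds dimensional inspection (must start by hour 25); coating (must start by hour 30). Taking the minimum, heat treatment must finish by hour 25 and start by 25 − 4 = hour 21.
Since heat treatment (must start by hour 21) depends on it, CNC milling must finish by hour 21. Backing off its 2-hour duration gives a latest start of hour 19.
So CNC milling can start as early as hour 18 and as late as hour 19, giving 19 − 18 = 1 hour of slack.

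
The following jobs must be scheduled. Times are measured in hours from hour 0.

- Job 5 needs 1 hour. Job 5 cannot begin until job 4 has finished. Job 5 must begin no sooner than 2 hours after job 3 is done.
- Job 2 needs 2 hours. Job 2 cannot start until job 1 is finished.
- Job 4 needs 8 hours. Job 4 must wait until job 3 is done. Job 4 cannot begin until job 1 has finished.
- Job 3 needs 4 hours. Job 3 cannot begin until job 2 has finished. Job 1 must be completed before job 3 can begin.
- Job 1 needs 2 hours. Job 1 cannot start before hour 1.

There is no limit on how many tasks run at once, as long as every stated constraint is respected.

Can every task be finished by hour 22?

After its own release at hour 1, job 1 can start at hour 1 and finishes at hour 3.
Job 2 waits on job 1 (finishes hour 3), so it starts at hour 3 and finishes at 3 + 2 = hour 5.
Job 3 has to wait for job 2 (finishes hour 5); job 1 (finishes hour 3). The latest of these is hour 5, so job 3 runs hour 5 to 5 + 4 = hour 9.
Job 4 needs all of job 3 (finishes hour 9); job 1 (finishes hour 3). That puts its earliest start at hour 9; it finishes at 9 + 8 = hour 17.
For job 5: job 4 (finishes hour 17); job 3 (finishes hour 9, plus 2-hour gap → hour 11). Taking the maximum gives a start of hour 17, and it finishes at 17 + 1 = hour 18.
Every task is finished by hour 18, which is no later than the deadline of 22, so the schedule is feasible.

Yes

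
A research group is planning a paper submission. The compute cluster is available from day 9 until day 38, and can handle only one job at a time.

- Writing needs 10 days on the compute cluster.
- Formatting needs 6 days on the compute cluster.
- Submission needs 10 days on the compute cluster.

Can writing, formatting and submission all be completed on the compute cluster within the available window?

The compute cluster window is 38 − 9 = 29 days.
Running back to back, the jobs need 10 + 6 + 10 = 26 days on the compute cluster.
Since 26 ≤ 29, they fit within the window.

Yes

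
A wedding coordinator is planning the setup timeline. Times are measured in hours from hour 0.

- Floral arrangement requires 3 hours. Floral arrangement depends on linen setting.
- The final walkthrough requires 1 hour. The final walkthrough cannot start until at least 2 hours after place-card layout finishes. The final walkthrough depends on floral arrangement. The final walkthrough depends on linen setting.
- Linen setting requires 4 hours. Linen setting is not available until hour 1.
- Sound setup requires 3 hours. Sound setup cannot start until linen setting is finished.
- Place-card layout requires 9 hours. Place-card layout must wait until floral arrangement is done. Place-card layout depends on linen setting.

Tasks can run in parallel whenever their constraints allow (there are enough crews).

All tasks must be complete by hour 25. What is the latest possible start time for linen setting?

Nothing follows the final walkthrough; the deadline of hour 25 is its only limit. It must start by 25 − 1 = hour 24.
Since the final walkthrough (must start by hour 24, minus 2-hour gap → hour 22) depends on it, place-card layout must finish by hour 22. Backing off its 9-hour duration gives a latest start of hour 13.
Floral arrangement must finish in time for place-card layout (must start by hour 13); the final walkthrough (must start by hour 24). The tightest is hour 13, so floral arrangement must start by 13 − 3 = hour 10.
Sound setup has no dependents, so it just needs to finish by hour 25. Starting by 25 − 3 = hour 22 achieves that.
For linen setting: floral arrangement (must start by hour 10); sound setup (must start by hour 22); place-card layout (must start by hour 13); the final walkthrough (must start by hour 24). The most restrictive is hour 10; with a 4-hour duration, linen setting must start by hour 6.

6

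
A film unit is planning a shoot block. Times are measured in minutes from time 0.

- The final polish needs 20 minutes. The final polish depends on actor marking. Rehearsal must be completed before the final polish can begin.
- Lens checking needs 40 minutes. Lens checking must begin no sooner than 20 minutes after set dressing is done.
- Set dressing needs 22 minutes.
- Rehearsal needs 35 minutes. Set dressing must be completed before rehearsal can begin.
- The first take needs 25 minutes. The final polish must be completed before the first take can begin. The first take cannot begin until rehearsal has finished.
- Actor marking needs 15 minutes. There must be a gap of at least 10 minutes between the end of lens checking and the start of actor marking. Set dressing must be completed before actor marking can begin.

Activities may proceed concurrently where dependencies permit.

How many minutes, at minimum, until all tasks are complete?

152

Set dressing can start immediately at minute 0; it finishes at minute 22.
Rehearsal cannot begin until set dressing (finishes minute 22). It runs from minute 22 to 22 + 35 = minute 57.
Lens checking waits on set dressing (finishes minute 22, plus 20-minute gap → minute 42), so it starts at minute 42 and finishes at 42 + 40 = minute 82.
For actor marking: lens checking (finishes minute 82, plus 10-minute gap → minute 92); set dressing (finishes minute 22). Taking the maximum gives a start of minute 92, and it finishes at 92 + 15 = minute 107.
The final polish has to wait for actor marking (finishes minute 107); rehearsal (finishes minute 57). The latest of these is minute 107, so the final polish runs minute 107 to 107 + 20 = minute 127.
For the first take: the final polish (finishes minute 127); rehearsal (finishes minute 57). Taking the maximum gives a start of minute 127, and it finishes at 127 + 25 = minute 152.
All tasks are finished once the last one completes. Finish times: Set dressing at 22, Lens checking at 82, Actor marking at 107, Rehearsal at 57, The final polish at 127, The first take at 152. The latest is minute 152.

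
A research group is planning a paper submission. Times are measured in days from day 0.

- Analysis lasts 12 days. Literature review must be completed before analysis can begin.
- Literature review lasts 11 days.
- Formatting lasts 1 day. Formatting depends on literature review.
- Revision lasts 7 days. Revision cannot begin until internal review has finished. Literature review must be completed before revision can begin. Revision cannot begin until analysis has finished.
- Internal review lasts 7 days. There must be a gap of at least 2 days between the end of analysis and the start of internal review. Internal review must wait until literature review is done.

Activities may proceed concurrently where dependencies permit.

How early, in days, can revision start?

32

Literature review has no prerequisites, so it starts at day 0 and finishes at day 11.
After literature review (finishes day 11), analysis can start at day 11 and finishes at day 23.
Internal review has to wait for analysis (finishes day 23, plus 2-day gap → day 25); literature review (finishes day 11). The latest of these is day 25, so internal review runs day 25 to 25 + 7 = day 32.
Revision waits on internal review (finishes day 32); literature review (finishes day 11); analysis (finishes day 23). The latest of these is day 32, which is the earliest revision can start.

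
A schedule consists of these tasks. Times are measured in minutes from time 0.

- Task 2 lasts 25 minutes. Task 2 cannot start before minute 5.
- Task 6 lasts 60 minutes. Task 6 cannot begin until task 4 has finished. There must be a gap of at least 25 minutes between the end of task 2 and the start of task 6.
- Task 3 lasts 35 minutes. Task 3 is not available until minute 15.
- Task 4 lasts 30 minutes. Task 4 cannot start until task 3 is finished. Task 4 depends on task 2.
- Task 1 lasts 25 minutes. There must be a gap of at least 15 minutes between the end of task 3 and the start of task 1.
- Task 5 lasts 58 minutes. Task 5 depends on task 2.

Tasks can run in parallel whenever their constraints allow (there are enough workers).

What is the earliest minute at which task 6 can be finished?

140

Task 3 waits on its own release at minute 15, so it starts at minute 15 and finishes at 15 + 35 = minute 50.
After its own release at minute 5, task 2 can start at minute 5 and finishes at minute 30.
Task 4 needs all of task 3 (finishes minute 50); task 2 (finishes minute 30). That puts its earliest start at minute 50; it finishes at 50 + 30 = minute 80.
For task 6: task 4 (finishes minute 80); task 2 (finishes minute 30, plus 25-minute gap → minute 55). Taking the maximum gives a start of minute 80, and it finishes at 80 + 60 = minute 140.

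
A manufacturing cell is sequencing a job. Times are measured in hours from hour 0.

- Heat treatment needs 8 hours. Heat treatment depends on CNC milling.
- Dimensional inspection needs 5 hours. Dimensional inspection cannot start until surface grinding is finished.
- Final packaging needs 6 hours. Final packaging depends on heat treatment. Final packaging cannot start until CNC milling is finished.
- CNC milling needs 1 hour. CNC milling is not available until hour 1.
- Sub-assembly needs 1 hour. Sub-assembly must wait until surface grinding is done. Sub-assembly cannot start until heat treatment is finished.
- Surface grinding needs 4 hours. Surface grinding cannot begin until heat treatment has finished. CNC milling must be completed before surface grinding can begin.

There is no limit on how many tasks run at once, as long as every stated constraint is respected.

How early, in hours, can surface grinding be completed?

14

CNC milling cannot begin until its own release at hour 1. It runs from hour 1 to 1 + 1 = hour 2.
Heat treatment waits on CNC milling (finishes hour 2), so it starts at hour 2 and finishes at 2 + 8 = hour 10.
Surface grinding needs all of heat treatment (finishes hour 10); CNC milling (finishes hour 2). That puts its earliest start at hour 10; it finishes at 10 + 4 = hour 14.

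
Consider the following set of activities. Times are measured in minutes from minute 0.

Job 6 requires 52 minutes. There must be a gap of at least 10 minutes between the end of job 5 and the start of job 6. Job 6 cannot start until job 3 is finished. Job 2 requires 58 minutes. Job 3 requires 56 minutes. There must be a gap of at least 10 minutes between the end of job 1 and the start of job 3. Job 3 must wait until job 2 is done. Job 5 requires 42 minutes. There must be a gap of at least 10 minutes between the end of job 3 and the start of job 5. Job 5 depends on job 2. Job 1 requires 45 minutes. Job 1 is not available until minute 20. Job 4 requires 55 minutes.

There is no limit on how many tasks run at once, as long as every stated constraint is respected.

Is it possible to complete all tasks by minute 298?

Yes

Nothing blocks job 4, so it runs from minute 0 to minute 55.
Job 2 can start immediately at minute 0; it finishes at minute 58.
Job 1 cannot begin until its own release at minute 20. It runs from minute 20 to 20 + 45 = minute 65.
Job 3 needs all of job 1 (finishes minute 65, plus 10-minute gap → minute 75); job 2 (finishes minute 58). That puts its earliest start at minute 75; it finishes at 75 + 56 = minute 131.
For job 5: job 3 (finishes minute 131, plus 10-minute gap → minute 141); job 2 (finishes minute 58). Taking the maximum gives a start of minute 141, and it finishes at 141 + 42 = minute 183.
For job 6: job 5 (finishes minute 183, plus 10-minute gap → minute 193); job 3 (finishes minute 131). Taking the maximum gives a start of minute 193, and it finishes at 193 + 52 = minute 245.
Every task is finished by minute 245, which is no later than the deadline of 298, so the schedule is feasible.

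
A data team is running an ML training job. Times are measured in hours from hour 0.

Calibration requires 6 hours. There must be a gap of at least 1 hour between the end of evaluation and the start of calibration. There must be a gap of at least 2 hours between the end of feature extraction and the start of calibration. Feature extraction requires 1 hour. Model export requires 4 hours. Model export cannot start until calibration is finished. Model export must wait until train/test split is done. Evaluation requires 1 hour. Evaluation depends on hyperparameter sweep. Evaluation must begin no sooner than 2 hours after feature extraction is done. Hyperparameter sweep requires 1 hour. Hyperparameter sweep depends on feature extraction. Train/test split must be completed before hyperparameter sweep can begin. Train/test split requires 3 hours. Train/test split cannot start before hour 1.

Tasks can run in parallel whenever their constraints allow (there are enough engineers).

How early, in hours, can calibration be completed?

After its own release at hour 1, train/test split can start at hour 1 and finishes at hour 4.
Feature extraction can start immediately at hour 0; it finishes at hour 1.
Hyperparameter sweep has to wait for feature extraction (finishes hour 1); train/test split (finishes hour 4). The latest of these is hour 4, so hyperparameter sweep runs hour 4 to 4 + 1 = hour 5.
For evaluation: hyperparameter sweep (finishes hour 5); feature extraction (finishes hour 1, plus 2-hour gap → hour 3). Taking the maximum gives a start of hour 5, and it finishes at 5 + 1 = hour 6.
For calibration: evaluation (finishes hour 6, plus 1-hour gap → hour 7); feature extraction (finishes hour 1, plus 2-hour gap → hour 3). Taking the maximum gives a start of hour 7, and it finishes at 7 + 6 = hour 13.

13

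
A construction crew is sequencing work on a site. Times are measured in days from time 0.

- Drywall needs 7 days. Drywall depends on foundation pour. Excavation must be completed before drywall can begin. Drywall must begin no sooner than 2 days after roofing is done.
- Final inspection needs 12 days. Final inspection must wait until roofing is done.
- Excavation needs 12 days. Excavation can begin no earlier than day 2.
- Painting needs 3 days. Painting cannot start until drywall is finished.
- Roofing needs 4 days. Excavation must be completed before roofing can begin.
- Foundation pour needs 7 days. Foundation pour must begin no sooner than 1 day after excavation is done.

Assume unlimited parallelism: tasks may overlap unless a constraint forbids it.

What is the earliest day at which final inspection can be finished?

Excavation cannot begin until its own release at day 2. It runs from day 2 to 2 + 12 = day 14.
After excavation (finishes day 14), roofing can start at day 14 and finishes at day 18.
Final inspection waits on roofing (finishes day 18), so it starts at day 18 and finishes at 18 + 12 = day 30.

30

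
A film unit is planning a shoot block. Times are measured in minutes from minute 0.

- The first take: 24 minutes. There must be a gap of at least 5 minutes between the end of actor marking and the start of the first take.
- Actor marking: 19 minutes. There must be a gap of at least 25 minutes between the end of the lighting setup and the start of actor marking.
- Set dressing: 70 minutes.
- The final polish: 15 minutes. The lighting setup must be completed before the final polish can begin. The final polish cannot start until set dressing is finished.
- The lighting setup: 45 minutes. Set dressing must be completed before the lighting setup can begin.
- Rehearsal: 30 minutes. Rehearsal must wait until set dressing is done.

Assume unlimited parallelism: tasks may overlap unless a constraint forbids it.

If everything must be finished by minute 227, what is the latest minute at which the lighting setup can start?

109

To finish by minute 227, the first take (duration 24) must start no later than minute 203.
Actor marking has to be done before the first take (must start by minute 203, minus 5-minute gap → minute 198). That means finishing by minute 198, i.e. starting by 198 − 19 = minute 179.
The final polish must finish by minute 227; it takes 15 minutes, so it must start by 227 − 15 = minute 212.
The lighting setup has several dependents: actor marking (must start by minute 179, minus 25-minute gap → minute 154); the final polish (must start by minute 212). The earliest of those limits is minute 154, so the lighting setup must start by 154 − 45 = minute 109.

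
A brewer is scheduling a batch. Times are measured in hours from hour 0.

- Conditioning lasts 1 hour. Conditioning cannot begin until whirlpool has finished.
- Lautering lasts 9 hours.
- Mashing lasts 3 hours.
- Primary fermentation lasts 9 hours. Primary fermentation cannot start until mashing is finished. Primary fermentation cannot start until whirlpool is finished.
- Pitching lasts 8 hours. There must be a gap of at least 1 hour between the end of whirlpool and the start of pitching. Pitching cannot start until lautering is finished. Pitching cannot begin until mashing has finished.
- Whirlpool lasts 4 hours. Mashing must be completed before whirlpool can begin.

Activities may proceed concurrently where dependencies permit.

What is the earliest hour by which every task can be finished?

Lautering has no prerequisites, so it starts at hour 0 and finishes at hour 9.
Nothing blocks mashing, so it runs from hour 0 to hour 3.
Whirlpool waits on mashing (finishes hour 3), so it starts at hour 3 and finishes at 3 + 4 = hour 7.
Conditioning waits on whirlpool (finishes hour 7), so it starts at hour 7 and finishes at 7 + 1 = hour 8.
For primary fermentation: mashing (finishes hour 3); whirlpool (finishes hour 7). Taking the maximum gives a start of hour 7, and it finishes at 7 + 9 = hour 16.
Pitching cannot start until whirlpool (finishes hour 7, plus 1-hour gap → hour 8); lautering (finishes hour 9); mashing (finishes hour 3). The controlling bound is hour 9, so pitching finishes at 9 + 8 = hour 17.
All tasks are finished once the last one completes. Finish times: Mashing at 3, Lautering at 9, Whirlpool at 7, Pitching at 17, Primary fermentation at 16, Conditioning at 8. The latest is hour 17.

17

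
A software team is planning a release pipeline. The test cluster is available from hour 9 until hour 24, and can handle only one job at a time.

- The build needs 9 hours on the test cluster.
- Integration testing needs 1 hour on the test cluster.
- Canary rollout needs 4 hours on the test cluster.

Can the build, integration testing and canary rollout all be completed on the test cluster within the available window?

The test cluster window is 24 − 9 = 15 hours.
Running back to back, the jobs need 9 + 1 + 4 = 14 hours on the test cluster.
Since 14 ≤ 15, they fit within the window.

Yes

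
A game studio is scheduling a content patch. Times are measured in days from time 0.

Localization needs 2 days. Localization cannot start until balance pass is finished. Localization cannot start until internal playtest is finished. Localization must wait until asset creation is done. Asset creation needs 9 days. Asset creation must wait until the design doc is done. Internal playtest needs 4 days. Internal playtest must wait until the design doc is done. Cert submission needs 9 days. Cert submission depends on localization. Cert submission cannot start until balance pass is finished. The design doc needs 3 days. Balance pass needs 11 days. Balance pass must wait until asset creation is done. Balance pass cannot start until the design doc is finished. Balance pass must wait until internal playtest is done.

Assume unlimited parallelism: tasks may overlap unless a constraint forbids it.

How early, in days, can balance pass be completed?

The design doc has no prerequisites, so it starts at day 0 and finishes at day 3.
Internal playtest waits on the design doc (finishes day 3), so it starts at day 3 and finishes at 3 + 4 = day 7.
After the design doc (finishes day 3), asset creation can start at day 3 and finishes at day 12.
Balance pass has to wait for asset creation (finishes day 12); the design doc (finishes day 3); internal playtest (finishes day 7). The latest of these is day 12, so balance pass runs day 12 to 12 + 11 = day 23.

23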